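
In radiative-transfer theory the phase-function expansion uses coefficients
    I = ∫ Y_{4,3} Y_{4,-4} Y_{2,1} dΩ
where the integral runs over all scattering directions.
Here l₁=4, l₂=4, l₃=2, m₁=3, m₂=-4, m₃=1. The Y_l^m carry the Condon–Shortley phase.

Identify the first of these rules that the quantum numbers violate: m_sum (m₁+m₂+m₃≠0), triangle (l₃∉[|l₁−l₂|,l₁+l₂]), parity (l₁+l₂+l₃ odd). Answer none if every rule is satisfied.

none

Σmᵢ = 0  ✓
l₃∈[|l₁−l₂|,l₁+l₂]=[0,8], have l₃=2  ✓
Σlᵢ = 10 ⇒ even  ✓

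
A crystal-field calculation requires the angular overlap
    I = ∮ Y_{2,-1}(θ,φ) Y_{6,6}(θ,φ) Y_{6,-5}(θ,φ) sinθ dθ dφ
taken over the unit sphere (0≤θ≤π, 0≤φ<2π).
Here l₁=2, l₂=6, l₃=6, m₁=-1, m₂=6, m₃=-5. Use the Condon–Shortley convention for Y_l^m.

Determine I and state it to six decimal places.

0.178412

m-sum 0 ✓  L=14 even ✓  4≤6≤8 ✓
Π(2lᵢ+1) = 5×13×13 = 845
triangle coeff Δ(2,6,6) = 1/90090
Σ_t [0,2]: t=0:+1/69120 t=1:−1/14400 t=2:+1/69120 = -7/172800
(3j)²=14/715 [(2 6 6; 0 0 0)], sign=-1
Σ_t [2,2]: t=2:+1/7257600 = 1/7257600
(3j)²=11/455 [(2 6 6; -1 6 -5)], sign=-1
⇒ 4πI² = 2/5
I = (+1)√(2/5/(4π)) = 0.17841241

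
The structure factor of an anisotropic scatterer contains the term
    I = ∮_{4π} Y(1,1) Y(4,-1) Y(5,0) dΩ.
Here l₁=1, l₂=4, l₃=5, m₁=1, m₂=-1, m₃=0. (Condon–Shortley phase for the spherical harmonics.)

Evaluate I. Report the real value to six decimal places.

0.155288

m-sum 0 ✓  L=10 even ✓  3≤5≤5 ✓
Π(2lᵢ+1) = 3×9×11 = 297
triangle coeff Δ(1,4,5) = 1/495
Σ_t [0,0]: t=0:+1/576 = 1/576
(3j)²=5/99 [(1 4 5; 0 0 0)], sign=-1
Σ_t [0,0]: t=0:+1/1440 = 1/1440
(3j)²=2/99 [(1 4 5; 1 -1 0)], sign=-1
⇒ 4πI² = 10/33
I = (+1)√(10/33/(4π)) = 0.15528807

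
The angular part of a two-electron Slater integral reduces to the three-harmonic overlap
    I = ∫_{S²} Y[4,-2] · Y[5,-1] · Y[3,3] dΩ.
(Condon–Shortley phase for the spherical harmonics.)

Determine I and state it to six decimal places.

m-sum 0 ✓  L=12 even ✓  1≤3≤9 ✓
Π(2lᵢ+1) = 9×11×7 = 693
triangle coeff Δ(4,5,3) = 1/180180
Σ_t [2,4]: t=2:+1/576 t=3:−1/144 t=4:+1/576 = -1/288
(3j)²=20/1001 [(4 5 3; 0 0 0)], sign=+1
Σ_t [4,4]: t=4:+1/2304 = 1/2304
(3j)²=75/4004 [(4 5 3; -2 -1 3)], sign=+1
⇒ 4πI² = 3375/13013
I = (+1)√(3375/13013/(4π)) = 0.14366244

0.143662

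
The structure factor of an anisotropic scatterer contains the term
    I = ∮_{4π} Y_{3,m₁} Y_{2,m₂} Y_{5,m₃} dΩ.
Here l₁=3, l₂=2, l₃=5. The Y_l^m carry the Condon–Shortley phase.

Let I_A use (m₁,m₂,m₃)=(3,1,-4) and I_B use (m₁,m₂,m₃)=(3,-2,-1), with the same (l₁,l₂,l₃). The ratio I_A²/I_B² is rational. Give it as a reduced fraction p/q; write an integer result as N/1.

l's match ⇒ only the (l;m) 3-j factors differ between A and B.
A: triangle coeff Δ(3,2,5) = 1/2310; Σ_t [0,0]: t=0:+1/4320 = 1/4320; (3j)²=2/55 [(3 2 5; 3 1 -4)], sign=-1
B: triangle coeff Δ(3,2,5) = 1/2310; Σ_t [0,0]: t=0:+1/17280 = 1/17280; (3j)²=1/2310 [(3 2 5; 3 -2 -1)], sign=+1
I_A²/I_B² = (2/55)/(1/2310) = 84/1

84/1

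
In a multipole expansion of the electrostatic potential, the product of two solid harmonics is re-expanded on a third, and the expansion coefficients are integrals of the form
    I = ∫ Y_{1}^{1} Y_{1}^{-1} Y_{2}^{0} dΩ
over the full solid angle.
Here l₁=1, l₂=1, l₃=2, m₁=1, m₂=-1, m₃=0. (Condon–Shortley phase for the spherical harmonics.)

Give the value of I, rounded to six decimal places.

Checks pass: Σm=0; 4 even; l₃=2∈[0,2].
(2·1+1)(2·1+1)(2·2+1) = 45
Δ: 0! 2! 2! / 5! → 1/30
sum: t=0:+1/1 = 1/1
3j²(1 1 2; 0 0 0) = Δ·Π!·Σ² = 2/15  (sign +1)
sum: t=0:+1/4 = 1/4
3j²(1 1 2; 1 -1 0) = Δ·Π!·Σ² = 1/30  (sign +1)
combine: 4πI² = 45·2/15·1/30 = 1/5
take √, sign +1: I = 0.12615663

0.126157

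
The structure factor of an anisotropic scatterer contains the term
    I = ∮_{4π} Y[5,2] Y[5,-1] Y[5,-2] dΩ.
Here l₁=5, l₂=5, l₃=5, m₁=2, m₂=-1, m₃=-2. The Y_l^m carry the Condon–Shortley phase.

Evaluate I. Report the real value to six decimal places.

2 − 1 − 2 = -1 ≠ 0: azimuthal integral kills it; I = 0

0.000000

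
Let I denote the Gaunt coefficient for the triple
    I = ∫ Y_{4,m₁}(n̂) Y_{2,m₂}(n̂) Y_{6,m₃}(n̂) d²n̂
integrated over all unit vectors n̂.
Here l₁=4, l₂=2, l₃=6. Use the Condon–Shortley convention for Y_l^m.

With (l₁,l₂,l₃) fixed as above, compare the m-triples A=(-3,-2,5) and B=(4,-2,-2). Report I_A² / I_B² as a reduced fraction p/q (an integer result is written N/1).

330/1

l's match ⇒ only the (l;m) 3-j factors differ between A and B.
A: triangle coeff Δ(4,2,6) = 1/6435; Σ_t [0,0]: t=0:+1/120960 = 1/120960; (3j)²=2/39 [(4 2 6; -3 -2 5)], sign=-1
B: triangle coeff Δ(4,2,6) = 1/6435; Σ_t [0,0]: t=0:+1/967680 = 1/967680; (3j)²=1/6435 [(4 2 6; 4 -2 -2)], sign=+1
I_A²/I_B² = (2/39)/(1/6435) = 330/1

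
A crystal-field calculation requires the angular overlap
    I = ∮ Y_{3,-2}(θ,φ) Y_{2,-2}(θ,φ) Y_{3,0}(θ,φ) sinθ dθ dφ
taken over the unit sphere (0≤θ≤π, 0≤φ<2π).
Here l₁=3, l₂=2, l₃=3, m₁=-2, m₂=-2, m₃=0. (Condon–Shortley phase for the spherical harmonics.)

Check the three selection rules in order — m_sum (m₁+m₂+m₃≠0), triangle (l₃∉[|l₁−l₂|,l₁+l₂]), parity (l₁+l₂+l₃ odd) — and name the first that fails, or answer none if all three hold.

m_sum

azimuthal sum: -2 − 2 + 0 = -4  ✗
1 ≤ 3 ≤ 5 (triangle on l)
L = 3 + 2 + 3 = 8 (even)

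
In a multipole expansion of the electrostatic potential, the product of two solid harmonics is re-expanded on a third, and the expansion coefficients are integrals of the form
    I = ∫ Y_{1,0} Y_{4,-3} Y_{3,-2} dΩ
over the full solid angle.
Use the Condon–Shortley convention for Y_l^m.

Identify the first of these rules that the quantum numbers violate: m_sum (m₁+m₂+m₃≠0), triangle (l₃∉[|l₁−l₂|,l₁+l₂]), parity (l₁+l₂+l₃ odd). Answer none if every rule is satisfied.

m_sum

azimuthal sum: 0 − 3 − 2 = -5  ✗
3 ≤ 3 ≤ 5 (triangle on l)
L = 1 + 4 + 3 = 8 (even)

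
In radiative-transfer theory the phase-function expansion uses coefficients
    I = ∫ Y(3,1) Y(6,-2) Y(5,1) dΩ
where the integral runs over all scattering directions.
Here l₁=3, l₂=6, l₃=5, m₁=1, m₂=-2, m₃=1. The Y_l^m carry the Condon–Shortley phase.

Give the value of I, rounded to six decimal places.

0.134828

Rules hold: Σm=0, L=14 even, 3≤5≤9.
N = 7·13·11 = 1001
Δ = 4!·2!·8!/15! = 1/675675
Racah Σ t=1..3: t=1:−1/8640 t=2:+1/2304 t=3:−1/8640 = 7/34560
⇒ 3j(3 6 5; 0 0 0)² = 7/429, sgn -1
Racah Σ t=0..2: t=0:+1/27648 t=1:−1/4320 t=2:+1/11520 = -1/9216
⇒ 3j(3 6 5; 1 -2 1)² = 2/143, sgn -1
4πI² = N·(3j₀)²·(3jₘ)² = 98/429
I = +1·√(0.228438/4π) = 0.13482780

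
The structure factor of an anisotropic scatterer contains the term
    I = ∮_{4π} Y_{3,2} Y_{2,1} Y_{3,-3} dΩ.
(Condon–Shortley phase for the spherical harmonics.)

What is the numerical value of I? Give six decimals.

m-sum 0 ✓  L=8 even ✓  1≤3≤5 ✓
Π(2lᵢ+1) = 7×5×7 = 245
triangle coeff Δ(3,2,3) = 1/3780
Σ_t [0,2]: t=0:+1/24 t=1:−1/4 t=2:+1/24 = -1/6
(3j)²=4/105 [(3 2 3; 0 0 0)], sign=+1
Σ_t [1,1]: t=1:−1/48 = -1/48
(3j)²=5/84 [(3 2 3; 2 1 -3)], sign=-1
⇒ 4πI² = 5/9
I = (-1)√(5/9/(4π)) = -0.21026104

-0.210261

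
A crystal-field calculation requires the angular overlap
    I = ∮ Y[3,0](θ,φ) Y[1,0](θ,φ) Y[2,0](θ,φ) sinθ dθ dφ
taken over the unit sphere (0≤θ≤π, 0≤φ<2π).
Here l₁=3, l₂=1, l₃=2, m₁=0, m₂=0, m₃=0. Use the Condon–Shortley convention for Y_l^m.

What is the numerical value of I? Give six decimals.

0.247767

Rules hold: Σm=0, L=6 even, 2≤2≤4.
N = 7·3·5 = 105
Δ = 2!·4!·0!/7! = 1/105
Racah Σ t=1..1: t=1:−1/4 = -1/4
⇒ 3j(3 1 2; 0 0 0)² = 3/35, sgn -1
(m-triple is (0,0,0) — same symbol as above.)
4πI² = N·(3j₀)²·(3jₘ)² = 27/35
I = +1·√(0.771429/4π) = 0.24776670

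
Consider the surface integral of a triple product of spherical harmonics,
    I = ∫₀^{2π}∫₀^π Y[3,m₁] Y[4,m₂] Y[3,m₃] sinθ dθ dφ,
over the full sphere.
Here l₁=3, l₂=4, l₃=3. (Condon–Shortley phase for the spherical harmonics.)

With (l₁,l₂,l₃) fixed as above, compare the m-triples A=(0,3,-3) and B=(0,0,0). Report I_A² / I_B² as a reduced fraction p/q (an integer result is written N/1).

l's match ⇒ only the (l;m) 3-j factors differ between A and B.
A: triangle coeff Δ(3,4,3) = 1/34650; Σ_t [3,3]: t=3:−1/288 = -1/288; (3j)²=1/22 [(3 4 3; 0 3 -3)], sign=-1
B: triangle coeff Δ(3,4,3) = 1/34650; Σ_t [1,3]: t=1:−1/72 t=2:+1/16 t=3:−1/72 = 5/144; (3j)²=2/77 [(3 4 3; 0 0 0)], sign=-1
I_A²/I_B² = (1/22)/(2/77) = 7/4

7/4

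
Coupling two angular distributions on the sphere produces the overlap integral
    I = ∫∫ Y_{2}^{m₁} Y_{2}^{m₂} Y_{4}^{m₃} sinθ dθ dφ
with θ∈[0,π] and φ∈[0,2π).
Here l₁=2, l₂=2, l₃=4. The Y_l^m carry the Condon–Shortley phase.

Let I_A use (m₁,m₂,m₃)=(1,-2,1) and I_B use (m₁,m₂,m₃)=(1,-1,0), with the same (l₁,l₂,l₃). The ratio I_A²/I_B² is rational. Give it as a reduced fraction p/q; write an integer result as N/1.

l's match ⇒ only the (l;m) 3-j factors differ between A and B.
A: triangle coeff Δ(2,2,4) = 1/630; Σ_t [0,0]: t=0:+1/144 = 1/144; (3j)²=1/126 [(2 2 4; 1 -2 1)], sign=-1
B: triangle coeff Δ(2,2,4) = 1/630; Σ_t [0,0]: t=0:+1/36 = 1/36; (3j)²=8/315 [(2 2 4; 1 -1 0)], sign=+1
I_A²/I_B² = (1/126)/(8/315) = 5/16

5/16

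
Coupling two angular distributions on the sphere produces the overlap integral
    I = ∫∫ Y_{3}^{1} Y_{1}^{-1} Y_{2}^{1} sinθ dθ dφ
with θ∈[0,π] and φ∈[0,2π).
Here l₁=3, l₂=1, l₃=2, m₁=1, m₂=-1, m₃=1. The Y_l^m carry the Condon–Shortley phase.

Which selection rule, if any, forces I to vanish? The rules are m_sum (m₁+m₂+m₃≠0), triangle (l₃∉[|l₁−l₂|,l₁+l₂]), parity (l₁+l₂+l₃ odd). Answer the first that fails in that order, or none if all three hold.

m_sum

Σmᵢ = 1  ✗
l₃∈[|l₁−l₂|,l₁+l₂]=[2,4], have l₃=2
Σlᵢ = 6 ⇒ even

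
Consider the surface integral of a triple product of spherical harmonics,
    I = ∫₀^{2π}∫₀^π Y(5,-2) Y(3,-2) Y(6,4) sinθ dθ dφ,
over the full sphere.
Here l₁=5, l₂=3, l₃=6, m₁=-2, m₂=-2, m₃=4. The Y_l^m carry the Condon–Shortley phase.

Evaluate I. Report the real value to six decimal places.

0.088266

Rules hold: Σm=0, L=14 even, 2≤6≤8.
N = 11·7·13 = 1001
Δ = 2!·8!·4!/15! = 1/675675
Racah Σ t=0..2: t=0:+1/8640 t=1:−1/2304 t=2:+1/8640 = -7/34560
⇒ 3j(5 3 6; 0 0 0)² = 7/429, sgn -1
Racah Σ t=0..1: t=0:+1/60480 t=1:−1/34560 = -1/80640
⇒ 3j(5 3 6; -2 -2 4)² = 6/1001, sgn -1
4πI² = N·(3j₀)²·(3jₘ)² = 14/143
I = +1·√(0.0979021/4π) = 0.08826552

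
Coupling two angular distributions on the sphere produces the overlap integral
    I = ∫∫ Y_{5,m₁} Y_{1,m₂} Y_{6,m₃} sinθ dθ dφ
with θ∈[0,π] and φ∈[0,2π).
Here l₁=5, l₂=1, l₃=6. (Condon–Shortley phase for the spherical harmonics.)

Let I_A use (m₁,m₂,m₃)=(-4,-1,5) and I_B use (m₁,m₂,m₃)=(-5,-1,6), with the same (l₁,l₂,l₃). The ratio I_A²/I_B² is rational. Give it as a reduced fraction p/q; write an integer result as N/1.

Shared (l₁,l₂,l₃)=(5,1,6): N and (l;000)² cancel in I_A²/I_B².
A: Δ = 0!·10!·2!/13! = 1/858; Racah Σ t=0..0: t=0:+1/725760 = 1/725760; ⇒ 3j(5 1 6; -4 -1 5)² = 5/78, sgn -1
B: Δ = 0!·10!·2!/13! = 1/858; Racah Σ t=0..0: t=0:+1/7257600 = 1/7257600; ⇒ 3j(5 1 6; -5 -1 6)² = 1/13, sgn +1
I_A²/I_B² = (5/78)/(1/13) = 5/6

5/6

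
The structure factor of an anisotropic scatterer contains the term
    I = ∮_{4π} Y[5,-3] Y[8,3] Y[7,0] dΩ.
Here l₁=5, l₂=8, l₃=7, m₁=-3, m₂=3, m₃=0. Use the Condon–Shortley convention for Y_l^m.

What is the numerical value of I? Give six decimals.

m-sum 0 ✓  L=20 even ✓  3≤7≤13 ✓
Π(2lᵢ+1) = 11×17×15 = 2805
triangle coeff Δ(5,8,7) = 1/814773960
Σ_t [1,5]: t=1:−1/87091200 t=2:+1/4976640 t=3:−1/2073600 t=4:+1/4976640 t=5:−1/87091200 = -1/9676800
(3j)²=360/46189 [(5 8 7; 0 0 0)], sign=+1
Σ_t [4,6]: t=4:+1/34836480 t=5:−1/12441600 t=6:+1/41472000 = -1/36288000
(3j)²=192/20995 [(5 8 7; -3 3 0)], sign=+1
⇒ 4πI² = 207360/1037153
I = (+1)√(207360/1037153/(4π)) = 0.12613516

0.126135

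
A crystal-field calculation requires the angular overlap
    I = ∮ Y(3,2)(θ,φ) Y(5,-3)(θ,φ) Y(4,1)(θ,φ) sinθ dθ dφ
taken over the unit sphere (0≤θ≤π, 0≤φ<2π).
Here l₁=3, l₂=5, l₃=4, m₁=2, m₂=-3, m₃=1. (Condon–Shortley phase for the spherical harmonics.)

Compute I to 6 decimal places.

Checks pass: Σm=0; 12 even; l₃=4∈[2,8].
(2·3+1)(2·5+1)(2·4+1) = 693
Δ: 4! 2! 6! / 13! → 1/180180
sum: t=1:−1/576 t=2:+1/144 t=3:−1/576 = 1/288
3j²(3 5 4; 0 0 0) = Δ·Π!·Σ² = 20/1001  (sign +1)
sum: t=0:+1/1152 t=1:−1/1440 = 1/5760
3j²(3 5 4; 2 -3 1) = Δ·Π!·Σ² = 1/858  (sign -1)
combine: 4πI² = 693·20/1001·1/858 = 30/1859
take √, sign -1: I = -0.03583571

-0.035836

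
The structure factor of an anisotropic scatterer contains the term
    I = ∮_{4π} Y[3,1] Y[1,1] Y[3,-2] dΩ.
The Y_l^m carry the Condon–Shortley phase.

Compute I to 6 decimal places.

L=7 odd ⇒ parity kills the (l;000) factor ⇒ I = 0

0.000000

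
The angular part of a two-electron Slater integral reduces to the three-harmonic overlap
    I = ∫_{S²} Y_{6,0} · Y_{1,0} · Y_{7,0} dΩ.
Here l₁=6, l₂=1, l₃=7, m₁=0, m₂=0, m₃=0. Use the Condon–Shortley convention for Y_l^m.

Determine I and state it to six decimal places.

0.244927

Rules hold: Σm=0, L=14 even, 5≤7≤7.
N = 13·3·15 = 585
Δ = 0!·12!·2!/15! = 1/1365
Racah Σ t=0..0: t=0:+1/518400 = 1/518400
⇒ 3j(6 1 7; 0 0 0)² = 7/195, sgn -1
(m-triple is (0,0,0) — same symbol as above.)
4πI² = N·(3j₀)²·(3jₘ)² = 49/65
I = +1·√(0.753846/4π) = 0.24492687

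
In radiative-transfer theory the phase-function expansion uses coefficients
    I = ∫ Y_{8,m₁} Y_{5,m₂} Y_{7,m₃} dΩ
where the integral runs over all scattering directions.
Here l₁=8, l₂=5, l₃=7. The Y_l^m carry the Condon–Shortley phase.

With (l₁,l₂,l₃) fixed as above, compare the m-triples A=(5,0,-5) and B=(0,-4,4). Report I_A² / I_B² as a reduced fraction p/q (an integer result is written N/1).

715/1296

Shared (l₁,l₂,l₃)=(8,5,7): N and (l;000)² cancel in I_A²/I_B².
A: Δ = 6!·10!·4!/21! = 1/814773960; Racah Σ t=1..3: t=1:−1/232243200 t=2:+1/104509440 t=3:−1/522547200 = 1/298598400; ⇒ 3j(8 5 7; 5 0 -5)² = 55/7752, sgn +1
B: Δ = 6!·10!·4!/21! = 1/814773960; Racah Σ t=0..1: t=0:+1/348364800 t=1:−1/87091200 = -1/116121600; ⇒ 3j(8 5 7; 0 -4 4)² = 54/4199, sgn +1
I_A²/I_B² = (55/7752)/(54/4199) = 715/1296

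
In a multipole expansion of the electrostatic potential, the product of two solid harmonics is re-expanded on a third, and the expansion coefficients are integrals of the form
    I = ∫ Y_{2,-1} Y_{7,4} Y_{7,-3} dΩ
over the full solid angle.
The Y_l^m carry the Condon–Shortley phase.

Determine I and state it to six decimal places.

0.162315

m-sum 0 ✓  L=16 even ✓  5≤7≤9 ✓
Π(2lᵢ+1) = 5×15×15 = 1125
triangle coeff Δ(2,7,7) = 1/185640
Σ_t [0,2]: t=0:+1/2419200 t=1:−1/518400 t=2:+1/2419200 = -1/907200
(3j)²=56/3315 [(2 7 7; 0 0 0)], sign=+1
Σ_t [1,2]: t=1:−1/14515200 t=2:+1/4354560 = 1/6220800
(3j)²=77/4420 [(2 7 7; -1 4 -3)], sign=+1
⇒ 4πI² = 16170/48841
I = (+1)√(16170/48841/(4π)) = 0.16231468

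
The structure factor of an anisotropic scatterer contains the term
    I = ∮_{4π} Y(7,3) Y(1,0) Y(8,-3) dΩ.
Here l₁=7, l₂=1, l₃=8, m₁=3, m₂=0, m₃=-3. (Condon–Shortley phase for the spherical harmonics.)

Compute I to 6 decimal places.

-0.226917

Checks pass: Σm=0; 16 even; l₃=8∈[6,8].
(2·7+1)(2·1+1)(2·8+1) = 765
Δ: 0! 14! 2! / 17! → 1/2040
sum: t=0:+1/25401600 = 1/25401600
3j²(7 1 8; 0 0 0) = Δ·Π!·Σ² = 8/255  (sign +1)
sum: t=0:+1/87091200 = 1/87091200
3j²(7 1 8; 3 0 -3) = Δ·Π!·Σ² = 11/408  (sign -1)
combine: 4πI² = 765·8/255·11/408 = 11/17
take √, sign -1: I = -0.22691696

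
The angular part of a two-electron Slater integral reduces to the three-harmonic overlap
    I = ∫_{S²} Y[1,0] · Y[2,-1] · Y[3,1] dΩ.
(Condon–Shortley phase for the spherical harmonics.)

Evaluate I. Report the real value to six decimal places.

-0.233597

m-sum 0 ✓  L=6 even ✓  1≤3≤3 ✓
Π(2lᵢ+1) = 3×5×7 = 105
triangle coeff Δ(1,2,3) = 1/105
Σ_t [0,0]: t=0:+1/4 = 1/4
(3j)²=3/35 [(1 2 3; 0 0 0)], sign=-1
Σ_t [0,0]: t=0:+1/6 = 1/6
(3j)²=8/105 [(1 2 3; 0 -1 1)], sign=+1
⇒ 4πI² = 24/35
I = (-1)√(24/35/(4π)) = -0.23359668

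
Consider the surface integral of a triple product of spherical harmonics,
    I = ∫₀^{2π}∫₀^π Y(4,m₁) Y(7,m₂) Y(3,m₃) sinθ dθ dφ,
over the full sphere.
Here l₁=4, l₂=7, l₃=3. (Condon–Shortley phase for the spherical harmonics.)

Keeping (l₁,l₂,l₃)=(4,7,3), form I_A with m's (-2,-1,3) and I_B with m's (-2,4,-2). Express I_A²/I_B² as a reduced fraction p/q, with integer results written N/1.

l's match ⇒ only the (l;m) 3-j factors differ between A and B.
A: triangle coeff Δ(4,7,3) = 1/45045; Σ_t [6,6]: t=6:+1/1036800 = 1/1036800; (3j)²=4/6435 [(4 7 3; -2 -1 3)], sign=+1
B: triangle coeff Δ(4,7,3) = 1/45045; Σ_t [6,6]: t=6:+1/172800 = 1/172800; (3j)²=2/65 [(4 7 3; -2 4 -2)], sign=-1
I_A²/I_B² = (4/6435)/(2/65) = 2/99

2/99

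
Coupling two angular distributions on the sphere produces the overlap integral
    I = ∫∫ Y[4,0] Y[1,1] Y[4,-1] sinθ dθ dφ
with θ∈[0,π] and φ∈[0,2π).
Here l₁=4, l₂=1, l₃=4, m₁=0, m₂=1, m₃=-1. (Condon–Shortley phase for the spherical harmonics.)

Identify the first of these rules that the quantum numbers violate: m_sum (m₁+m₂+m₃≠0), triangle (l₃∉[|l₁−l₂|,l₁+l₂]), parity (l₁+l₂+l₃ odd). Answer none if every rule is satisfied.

parity

Σmᵢ = 0  ✓
l₃∈[|l₁−l₂|,l₁+l₂]=[3,5], have l₃=4  ✓
Σlᵢ = 9 ⇒ odd  ✗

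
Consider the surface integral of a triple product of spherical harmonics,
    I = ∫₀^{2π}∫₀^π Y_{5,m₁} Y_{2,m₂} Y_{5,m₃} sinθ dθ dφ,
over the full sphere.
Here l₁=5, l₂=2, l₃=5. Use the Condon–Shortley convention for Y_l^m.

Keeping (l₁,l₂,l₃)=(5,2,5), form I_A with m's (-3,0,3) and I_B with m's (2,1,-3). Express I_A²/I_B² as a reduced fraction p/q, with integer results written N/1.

l's match ⇒ only the (l;m) 3-j factors differ between A and B.
A: triangle coeff Δ(5,2,5) = 1/38610; Σ_t [0,2]: t=0:+1/161280 t=1:−1/5040 t=2:+1/5760 = -1/53760; (3j)²=1/4290 [(5 2 5; -3 0 3)], sign=-1
B: triangle coeff Δ(5,2,5) = 1/38610; Σ_t [1,2]: t=1:−1/2880 t=2:+1/10080 = -1/4032; (3j)²=10/429 [(5 2 5; 2 1 -3)], sign=-1
I_A²/I_B² = (1/4290)/(10/429) = 1/100

1/100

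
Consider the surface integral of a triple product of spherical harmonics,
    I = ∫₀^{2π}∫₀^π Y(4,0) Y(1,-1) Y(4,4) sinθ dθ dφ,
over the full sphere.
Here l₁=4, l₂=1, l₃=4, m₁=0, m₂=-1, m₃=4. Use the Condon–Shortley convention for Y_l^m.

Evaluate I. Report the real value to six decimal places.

0.000000

0 − 1 + 4 = 3 ≠ 0: azimuthal integral kills it; I = 0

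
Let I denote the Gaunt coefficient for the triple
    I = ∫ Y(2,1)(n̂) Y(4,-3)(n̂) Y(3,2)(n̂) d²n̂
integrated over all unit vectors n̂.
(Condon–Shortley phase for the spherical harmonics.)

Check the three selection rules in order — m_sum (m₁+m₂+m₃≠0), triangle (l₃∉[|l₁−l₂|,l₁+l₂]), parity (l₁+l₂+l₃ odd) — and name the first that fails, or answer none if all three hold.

parity

azimuthal sum: 1 − 3 + 2 = 0  ✓
2 ≤ 3 ≤ 6 (triangle on l)  ✓
L = 2 + 4 + 3 = 9 (odd)  ✗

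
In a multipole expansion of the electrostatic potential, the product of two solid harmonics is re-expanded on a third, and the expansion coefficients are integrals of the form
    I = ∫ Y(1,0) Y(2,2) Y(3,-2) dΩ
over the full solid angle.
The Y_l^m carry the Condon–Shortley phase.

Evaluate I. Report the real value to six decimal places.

0.184674

m-sum 0 ✓  L=6 even ✓  1≤3≤3 ✓
Π(2lᵢ+1) = 3×5×7 = 105
triangle coeff Δ(1,2,3) = 1/105
Σ_t [0,0]: t=0:+1/4 = 1/4
(3j)²=3/35 [(1 2 3; 0 0 0)], sign=-1
Σ_t [0,0]: t=0:+1/24 = 1/24
(3j)²=1/21 [(1 2 3; 0 2 -2)], sign=-1
⇒ 4πI² = 3/7
I = (+1)√(3/7/(4π)) = 0.18467439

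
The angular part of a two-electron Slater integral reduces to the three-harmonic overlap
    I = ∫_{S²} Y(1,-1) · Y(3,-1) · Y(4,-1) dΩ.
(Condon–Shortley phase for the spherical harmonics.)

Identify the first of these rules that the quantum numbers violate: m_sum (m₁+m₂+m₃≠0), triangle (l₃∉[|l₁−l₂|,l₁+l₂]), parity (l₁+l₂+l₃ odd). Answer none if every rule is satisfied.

m_sum

azimuthal sum: -1 − 1 − 1 = -3  ✗
2 ≤ 4 ≤ 4 (triangle on l)
L = 1 + 3 + 4 = 8 (even)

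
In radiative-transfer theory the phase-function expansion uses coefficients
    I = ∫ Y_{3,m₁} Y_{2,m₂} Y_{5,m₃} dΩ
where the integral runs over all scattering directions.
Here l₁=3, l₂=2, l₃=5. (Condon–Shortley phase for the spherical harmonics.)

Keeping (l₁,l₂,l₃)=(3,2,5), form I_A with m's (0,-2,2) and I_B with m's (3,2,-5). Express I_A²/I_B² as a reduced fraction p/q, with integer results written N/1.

1/6

Same 3,2,5: normalisation and zero-m 3j drop out of the ratio.
A: Δ: 0! 6! 4! / 11! → 1/2310; sum: t=0:+1/864 = 1/864; 3j²(3 2 5; 0 -2 2) = Δ·Π!·Σ² = 1/66  (sign -1)
B: Δ: 0! 6! 4! / 11! → 1/2310; sum: t=0:+1/17280 = 1/17280; 3j²(3 2 5; 3 2 -5) = Δ·Π!·Σ² = 1/11  (sign +1)
I_A²/I_B² = (1/66)/(1/11) = 1/6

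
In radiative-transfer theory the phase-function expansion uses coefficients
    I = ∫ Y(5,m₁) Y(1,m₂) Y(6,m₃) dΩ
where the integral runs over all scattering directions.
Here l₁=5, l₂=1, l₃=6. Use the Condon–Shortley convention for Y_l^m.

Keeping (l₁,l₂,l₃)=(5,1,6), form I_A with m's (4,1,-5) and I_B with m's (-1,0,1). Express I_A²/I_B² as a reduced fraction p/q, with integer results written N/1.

Shared (l₁,l₂,l₃)=(5,1,6): N and (l;000)² cancel in I_A²/I_B².
A: Δ = 0!·10!·2!/13! = 1/858; Racah Σ t=0..0: t=0:+1/725760 = 1/725760; ⇒ 3j(5 1 6; 4 1 -5)² = 5/78, sgn -1
B: Δ = 0!·10!·2!/13! = 1/858; Racah Σ t=0..0: t=0:+1/17280 = 1/17280; ⇒ 3j(5 1 6; -1 0 1)² = 35/858, sgn -1
I_A²/I_B² = (5/78)/(35/858) = 11/7

11/7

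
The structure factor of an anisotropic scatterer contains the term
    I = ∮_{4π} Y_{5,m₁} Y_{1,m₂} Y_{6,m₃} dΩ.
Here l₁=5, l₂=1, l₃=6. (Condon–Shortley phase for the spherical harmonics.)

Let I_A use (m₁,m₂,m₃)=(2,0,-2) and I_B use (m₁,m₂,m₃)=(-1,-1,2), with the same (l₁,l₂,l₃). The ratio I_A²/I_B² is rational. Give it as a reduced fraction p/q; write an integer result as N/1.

8/7

Same 5,1,6: normalisation and zero-m 3j drop out of the ratio.
A: Δ: 0! 10! 2! / 13! → 1/858; sum: t=0:+1/30240 = 1/30240; 3j²(5 1 6; 2 0 -2) = Δ·Π!·Σ² = 16/429  (sign +1)
B: Δ: 0! 10! 2! / 13! → 1/858; sum: t=0:+1/34560 = 1/34560; 3j²(5 1 6; -1 -1 2) = Δ·Π!·Σ² = 14/429  (sign +1)
I_A²/I_B² = (16/429)/(14/429) = 8/7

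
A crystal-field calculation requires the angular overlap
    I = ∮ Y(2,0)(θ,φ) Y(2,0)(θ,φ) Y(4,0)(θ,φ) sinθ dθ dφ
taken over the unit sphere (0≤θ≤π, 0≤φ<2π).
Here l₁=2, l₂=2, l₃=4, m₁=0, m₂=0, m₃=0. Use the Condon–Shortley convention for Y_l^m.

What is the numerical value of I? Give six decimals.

Checks pass: Σm=0; 8 even; l₃=4∈[0,4].
(2·2+1)(2·2+1)(2·4+1) = 225
Δ: 0! 4! 4! / 9! → 1/630
sum: t=0:+1/16 = 1/16
3j²(2 2 4; 0 0 0) = Δ·Π!·Σ² = 2/35  (sign +1)
(m-triple is (0,0,0) — same symbol as above.)
combine: 4πI² = 225·2/35·2/35 = 36/49
take √, sign +1: I = 0.24179554

0.241796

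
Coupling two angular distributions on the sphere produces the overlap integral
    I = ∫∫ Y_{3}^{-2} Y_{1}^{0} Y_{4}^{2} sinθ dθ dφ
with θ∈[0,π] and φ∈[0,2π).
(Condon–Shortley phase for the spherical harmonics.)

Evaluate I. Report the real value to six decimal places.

0.213244

Rules hold: Σm=0, L=8 even, 2≤4≤4.
N = 7·3·9 = 189
Δ = 0!·6!·2!/9! = 1/252
Racah Σ t=0..0: t=0:+1/36 = 1/36
⇒ 3j(3 1 4; 0 0 0)² = 4/63, sgn +1
Racah Σ t=0..0: t=0:+1/120 = 1/120
⇒ 3j(3 1 4; -2 0 2)² = 1/21, sgn +1
4πI² = N·(3j₀)²·(3jₘ)² = 4/7
I = +1·√(0.571429/4π) = 0.21324362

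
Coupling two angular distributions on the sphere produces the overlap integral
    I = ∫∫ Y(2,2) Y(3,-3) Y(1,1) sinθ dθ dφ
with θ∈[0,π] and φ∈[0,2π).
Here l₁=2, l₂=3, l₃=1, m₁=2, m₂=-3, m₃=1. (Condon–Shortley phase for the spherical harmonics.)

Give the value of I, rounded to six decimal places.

-0.319865

Checks pass: Σm=0; 6 even; l₃=1∈[1,5].
(2·2+1)(2·3+1)(2·1+1) = 105
Δ: 4! 0! 2! / 7! → 1/105
sum: t=2:+1/4 = 1/4
3j²(2 3 1; 0 0 0) = Δ·Π!·Σ² = 3/35  (sign -1)
sum: t=0:+1/48 = 1/48
3j²(2 3 1; 2 -3 1) = Δ·Π!·Σ² = 1/7  (sign +1)
combine: 4πI² = 105·3/35·1/7 = 9/7
take √, sign -1: I = -0.31986543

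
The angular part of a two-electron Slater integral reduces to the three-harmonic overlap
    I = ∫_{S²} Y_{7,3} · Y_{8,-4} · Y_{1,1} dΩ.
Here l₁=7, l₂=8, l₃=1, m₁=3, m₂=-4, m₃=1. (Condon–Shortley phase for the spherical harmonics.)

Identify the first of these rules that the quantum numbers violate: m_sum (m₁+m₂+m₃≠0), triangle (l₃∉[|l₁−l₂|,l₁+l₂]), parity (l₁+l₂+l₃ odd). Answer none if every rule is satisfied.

Σmᵢ = 0  ✓
l₃∈[|l₁−l₂|,l₁+l₂]=[1,15], have l₃=1  ✓
Σlᵢ = 16 ⇒ even  ✓

none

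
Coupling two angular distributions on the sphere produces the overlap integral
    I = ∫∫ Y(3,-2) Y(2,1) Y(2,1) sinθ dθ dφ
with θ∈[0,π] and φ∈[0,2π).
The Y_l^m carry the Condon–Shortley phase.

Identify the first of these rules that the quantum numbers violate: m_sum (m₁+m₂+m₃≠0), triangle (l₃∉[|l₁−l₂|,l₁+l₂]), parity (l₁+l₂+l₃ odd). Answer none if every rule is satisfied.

m₁+m₂+m₃ = -2 + 1 + 1 = 0  ✓
triangle: |3−2|=1 ≤ l₃=2 ≤ 3+2=5  ✓
parity: l₁+l₂+l₃ = 7 is odd  ✗

parity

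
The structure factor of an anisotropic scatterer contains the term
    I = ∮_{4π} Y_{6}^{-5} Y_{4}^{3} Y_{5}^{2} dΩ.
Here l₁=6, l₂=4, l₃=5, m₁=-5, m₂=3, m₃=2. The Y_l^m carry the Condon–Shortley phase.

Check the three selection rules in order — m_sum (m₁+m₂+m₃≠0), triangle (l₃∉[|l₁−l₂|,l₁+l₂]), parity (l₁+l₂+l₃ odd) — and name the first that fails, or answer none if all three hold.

parity

Σmᵢ = 0  ✓
l₃∈[|l₁−l₂|,l₁+l₂]=[2,10], have l₃=5  ✓
Σlᵢ = 15 ⇒ odd  ✗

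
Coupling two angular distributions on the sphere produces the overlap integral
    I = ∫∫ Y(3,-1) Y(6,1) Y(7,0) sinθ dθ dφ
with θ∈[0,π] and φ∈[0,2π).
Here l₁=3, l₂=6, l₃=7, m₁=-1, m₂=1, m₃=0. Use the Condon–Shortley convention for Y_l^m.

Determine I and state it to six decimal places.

0.006417

Rules hold: Σm=0, L=16 even, 3≤7≤9.
N = 7·13·15 = 1365
Δ = 2!·4!·10!/17! = 1/2042040
Racah Σ t=0..2: t=0:+1/207360 t=1:−1/57600 t=2:+1/207360 = -1/129600
⇒ 3j(3 6 7; 0 0 0)² = 168/12155, sgn +1
Racah Σ t=0..2: t=0:+1/1451520 t=1:−1/103680 t=2:+1/115200 = -1/3628800
⇒ 3j(3 6 7; -1 1 0)² = 1/36465, sgn +1
4πI² = N·(3j₀)²·(3jₘ)² = 1176/2272985
I = +1·√(0.000517381/4π) = 0.00641653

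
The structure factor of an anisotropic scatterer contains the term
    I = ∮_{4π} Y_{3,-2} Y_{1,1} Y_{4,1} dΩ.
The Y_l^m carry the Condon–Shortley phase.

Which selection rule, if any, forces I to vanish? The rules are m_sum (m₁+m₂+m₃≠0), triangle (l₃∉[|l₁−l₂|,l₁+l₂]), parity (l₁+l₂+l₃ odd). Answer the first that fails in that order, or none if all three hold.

none

azimuthal sum: -2 + 1 + 1 = 0  ✓
2 ≤ 4 ≤ 4 (triangle on l)  ✓
L = 3 + 1 + 4 = 8 (even)  ✓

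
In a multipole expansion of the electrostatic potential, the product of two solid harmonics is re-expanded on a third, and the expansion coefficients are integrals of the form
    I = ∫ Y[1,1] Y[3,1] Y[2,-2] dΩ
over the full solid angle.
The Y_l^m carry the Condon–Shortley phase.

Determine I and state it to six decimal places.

Checks pass: Σm=0; 6 even; l₃=2∈[2,4].
(2·1+1)(2·3+1)(2·2+1) = 105
Δ: 2! 0! 4! / 7! → 1/105
sum: t=1:−1/4 = -1/4
3j²(1 3 2; 0 0 0) = Δ·Π!·Σ² = 3/35  (sign -1)
sum: t=0:+1/48 = 1/48
3j²(1 3 2; 1 1 -2) = Δ·Π!·Σ² = 1/105  (sign +1)
combine: 4πI² = 105·3/35·1/105 = 3/35
take √, sign -1: I = -0.08258890

-0.082589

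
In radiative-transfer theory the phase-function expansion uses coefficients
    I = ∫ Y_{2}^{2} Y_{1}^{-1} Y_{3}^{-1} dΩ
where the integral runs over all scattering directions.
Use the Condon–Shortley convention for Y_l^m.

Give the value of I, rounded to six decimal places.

-0.082589

Checks pass: Σm=0; 6 even; l₃=3∈[1,3].
(2·2+1)(2·1+1)(2·3+1) = 105
Δ: 0! 4! 2! / 7! → 1/105
sum: t=0:+1/4 = 1/4
3j²(2 1 3; 0 0 0) = Δ·Π!·Σ² = 3/35  (sign -1)
sum: t=0:+1/48 = 1/48
3j²(2 1 3; 2 -1 -1) = Δ·Π!·Σ² = 1/105  (sign +1)
combine: 4πI² = 105·3/35·1/105 = 3/35
take √, sign -1: I = -0.08258890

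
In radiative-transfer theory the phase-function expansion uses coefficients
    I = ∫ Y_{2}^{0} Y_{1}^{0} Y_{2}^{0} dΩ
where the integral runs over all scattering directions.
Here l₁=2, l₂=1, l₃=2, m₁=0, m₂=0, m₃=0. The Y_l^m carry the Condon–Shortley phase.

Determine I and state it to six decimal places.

0.000000

L=5 odd ⇒ parity kills the (l;000) factor ⇒ I = 0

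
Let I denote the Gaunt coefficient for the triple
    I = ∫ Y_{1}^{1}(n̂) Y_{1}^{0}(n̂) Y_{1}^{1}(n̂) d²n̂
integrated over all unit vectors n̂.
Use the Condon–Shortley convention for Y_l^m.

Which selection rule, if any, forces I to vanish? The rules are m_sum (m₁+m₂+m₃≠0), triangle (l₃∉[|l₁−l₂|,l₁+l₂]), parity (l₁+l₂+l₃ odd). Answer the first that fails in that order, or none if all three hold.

azimuthal sum: 1 + 0 + 1 = 2  ✗
0 ≤ 1 ≤ 2 (triangle on l)
L = 1 + 1 + 1 = 3 (odd)

m_sum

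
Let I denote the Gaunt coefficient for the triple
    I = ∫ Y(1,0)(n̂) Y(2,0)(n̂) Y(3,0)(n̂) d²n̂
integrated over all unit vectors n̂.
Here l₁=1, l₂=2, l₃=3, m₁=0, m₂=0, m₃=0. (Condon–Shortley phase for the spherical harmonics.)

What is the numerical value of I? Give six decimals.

m-sum 0 ✓  L=6 even ✓  1≤3≤3 ✓
Π(2lᵢ+1) = 3×5×7 = 105
triangle coeff Δ(1,2,3) = 1/105
Σ_t [0,0]: t=0:+1/4 = 1/4
(3j)²=3/35 [(1 2 3; 0 0 0)], sign=-1
(m-triple is (0,0,0) — same symbol as above.)
⇒ 4πI² = 27/35
I = (+1)√(27/35/(4π)) = 0.24776670

0.247767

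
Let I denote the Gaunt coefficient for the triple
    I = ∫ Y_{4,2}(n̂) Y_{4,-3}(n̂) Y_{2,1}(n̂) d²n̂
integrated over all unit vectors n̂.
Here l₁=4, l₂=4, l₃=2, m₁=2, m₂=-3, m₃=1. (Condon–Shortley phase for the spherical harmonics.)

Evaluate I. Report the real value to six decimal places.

m-sum 0 ✓  L=10 even ✓  0≤2≤8 ✓
Π(2lᵢ+1) = 9×9×5 = 405
triangle coeff Δ(4,4,2) = 1/13860
Σ_t [2,4]: t=2:+1/192 t=3:−1/36 t=4:+1/192 = -5/288
(3j)²=20/693 [(4 4 2; 0 0 0)], sign=-1
Σ_t [0,1]: t=0:+1/1440 t=1:−1/240 = -1/288
(3j)²=5/132 [(4 4 2; 2 -3 1)], sign=+1
⇒ 4πI² = 375/847
I = (-1)√(375/847/(4π)) = -0.18770204

-0.187702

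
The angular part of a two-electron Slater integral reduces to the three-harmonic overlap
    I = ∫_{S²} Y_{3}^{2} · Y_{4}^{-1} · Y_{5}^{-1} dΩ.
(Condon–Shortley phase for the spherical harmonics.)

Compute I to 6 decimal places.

0.138239

Rules hold: Σm=0, L=12 even, 1≤5≤7.
N = 7·9·11 = 693
Δ = 2!·4!·6!/13! = 1/180180
Racah Σ t=0..2: t=0:+1/576 t=1:−1/144 t=2:+1/576 = -1/288
⇒ 3j(3 4 5; 0 0 0)² = 20/1001, sgn +1
Racah Σ t=0..1: t=0:+1/432 t=1:−1/1152 = 5/3456
⇒ 3j(3 4 5; 2 -1 -1)² = 625/36036, sgn +1
4πI² = N·(3j₀)²·(3jₘ)² = 3125/13013
I = +1·√(0.240144/4π) = 0.13823925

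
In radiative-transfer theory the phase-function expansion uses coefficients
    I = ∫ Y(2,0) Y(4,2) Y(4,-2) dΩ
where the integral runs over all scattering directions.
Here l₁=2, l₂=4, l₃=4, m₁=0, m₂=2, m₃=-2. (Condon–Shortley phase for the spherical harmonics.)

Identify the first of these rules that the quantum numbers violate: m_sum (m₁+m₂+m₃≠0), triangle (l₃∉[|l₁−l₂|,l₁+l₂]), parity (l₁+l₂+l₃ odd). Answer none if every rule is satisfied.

azimuthal sum: 0 + 2 − 2 = 0  ✓
2 ≤ 4 ≤ 6 (triangle on l)  ✓
L = 2 + 4 + 4 = 10 (even)  ✓

none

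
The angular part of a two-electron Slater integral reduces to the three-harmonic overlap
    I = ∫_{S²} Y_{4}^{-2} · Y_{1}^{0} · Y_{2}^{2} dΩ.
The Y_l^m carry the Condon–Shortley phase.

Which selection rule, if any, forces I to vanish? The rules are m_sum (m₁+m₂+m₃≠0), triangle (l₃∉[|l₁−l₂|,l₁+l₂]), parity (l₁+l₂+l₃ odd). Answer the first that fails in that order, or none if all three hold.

triangle

azimuthal sum: -2 + 0 + 2 = 0  ✓
3 ≤ 2 ≤ 5 (triangle on l)  ✗
L = 4 + 1 + 2 = 7 (odd)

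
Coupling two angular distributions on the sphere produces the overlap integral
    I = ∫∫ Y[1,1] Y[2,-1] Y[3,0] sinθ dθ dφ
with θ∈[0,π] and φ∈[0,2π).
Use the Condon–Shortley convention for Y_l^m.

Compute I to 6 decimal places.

0.143048

m-sum 0 ✓  L=6 even ✓  1≤3≤3 ✓
Π(2lᵢ+1) = 3×5×7 = 105
triangle coeff Δ(1,2,3) = 1/105
Σ_t [0,0]: t=0:+1/4 = 1/4
(3j)²=3/35 [(1 2 3; 0 0 0)], sign=-1
Σ_t [0,0]: t=0:+1/12 = 1/12
(3j)²=1/35 [(1 2 3; 1 -1 0)], sign=-1
⇒ 4πI² = 9/35
I = (+1)√(9/35/(4π)) = 0.14304817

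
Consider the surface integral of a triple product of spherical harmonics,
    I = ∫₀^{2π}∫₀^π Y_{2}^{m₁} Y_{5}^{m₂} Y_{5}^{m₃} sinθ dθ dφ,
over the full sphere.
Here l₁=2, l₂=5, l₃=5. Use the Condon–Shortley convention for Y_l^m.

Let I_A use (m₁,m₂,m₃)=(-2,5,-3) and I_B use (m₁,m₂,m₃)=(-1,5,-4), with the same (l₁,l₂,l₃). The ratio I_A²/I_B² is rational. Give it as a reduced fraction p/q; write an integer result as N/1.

Shared (l₁,l₂,l₃)=(2,5,5): N and (l;000)² cancel in I_A²/I_B².
A: Δ = 2!·2!·8!/13! = 1/38610; Racah Σ t=2..2: t=2:+1/161280 = 1/161280; ⇒ 3j(2 5 5; -2 5 -3)² = 1/143, sgn +1
B: Δ = 2!·2!·8!/13! = 1/38610; Racah Σ t=2..2: t=2:+1/80640 = 1/80640; ⇒ 3j(2 5 5; -1 5 -4)² = 9/286, sgn -1
I_A²/I_B² = (1/143)/(9/286) = 2/9

2/9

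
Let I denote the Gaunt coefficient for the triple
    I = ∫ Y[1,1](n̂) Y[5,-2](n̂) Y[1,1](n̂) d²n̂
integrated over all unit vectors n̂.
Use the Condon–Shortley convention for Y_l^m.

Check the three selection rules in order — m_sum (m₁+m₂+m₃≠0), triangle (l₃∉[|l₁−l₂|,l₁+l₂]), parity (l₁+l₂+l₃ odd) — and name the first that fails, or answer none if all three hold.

m₁+m₂+m₃ = 1 − 2 + 1 = 0  ✓
triangle: |1−5|=4 ≤ l₃=1 ≤ 1+5=6  ✗
parity: l₁+l₂+l₃ = 7 is odd

triangle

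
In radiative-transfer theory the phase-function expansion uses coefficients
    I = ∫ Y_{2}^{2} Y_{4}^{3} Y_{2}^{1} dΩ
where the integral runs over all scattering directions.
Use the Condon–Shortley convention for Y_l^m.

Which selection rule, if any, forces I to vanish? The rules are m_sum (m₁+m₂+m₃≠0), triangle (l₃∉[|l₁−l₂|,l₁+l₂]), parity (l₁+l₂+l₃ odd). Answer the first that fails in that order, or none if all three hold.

Σmᵢ = 6  ✗
l₃∈[|l₁−l₂|,l₁+l₂]=[2,6], have l₃=2
Σlᵢ = 8 ⇒ even

m_sum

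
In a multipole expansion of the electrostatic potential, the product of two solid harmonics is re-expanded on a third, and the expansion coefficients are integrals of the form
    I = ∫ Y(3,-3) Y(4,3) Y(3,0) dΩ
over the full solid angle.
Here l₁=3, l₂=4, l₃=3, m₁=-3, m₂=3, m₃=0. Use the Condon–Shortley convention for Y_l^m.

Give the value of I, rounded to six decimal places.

Rules hold: Σm=0, L=10 even, 1≤3≤7.
N = 7·9·7 = 441
Δ = 4!·2!·4!/11! = 1/34650
Racah Σ t=1..3: t=1:−1/72 t=2:+1/16 t=3:−1/72 = 5/144
⇒ 3j(3 4 3; 0 0 0)² = 2/77, sgn -1
Racah Σ t=4..4: t=4:+1/288 = 1/288
⇒ 3j(3 4 3; -3 3 0)² = 1/22, sgn -1
4πI² = N·(3j₀)²·(3jₘ)² = 63/121
I = +1·√(0.520661/4π) = 0.20355073

0.203551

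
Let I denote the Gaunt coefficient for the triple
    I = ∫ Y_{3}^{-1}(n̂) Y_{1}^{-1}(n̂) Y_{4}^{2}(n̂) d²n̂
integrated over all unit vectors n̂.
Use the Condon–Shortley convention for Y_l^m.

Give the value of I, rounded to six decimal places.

m-sum 0 ✓  L=8 even ✓  2≤4≤4 ✓
Π(2lᵢ+1) = 7×3×9 = 189
triangle coeff Δ(3,1,4) = 1/252
Σ_t [0,0]: t=0:+1/36 = 1/36
(3j)²=4/63 [(3 1 4; 0 0 0)], sign=+1
Σ_t [0,0]: t=0:+1/96 = 1/96
(3j)²=5/84 [(3 1 4; -1 -1 2)], sign=+1
⇒ 4πI² = 5/7
I = (+1)√(5/7/(4π)) = 0.23841361

0.238414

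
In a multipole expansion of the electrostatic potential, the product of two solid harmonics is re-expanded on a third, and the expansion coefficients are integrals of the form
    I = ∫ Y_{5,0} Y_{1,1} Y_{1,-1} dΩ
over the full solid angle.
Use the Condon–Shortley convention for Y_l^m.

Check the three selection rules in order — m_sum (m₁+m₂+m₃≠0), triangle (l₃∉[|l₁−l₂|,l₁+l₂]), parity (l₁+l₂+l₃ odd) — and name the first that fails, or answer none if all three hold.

triangle

Σmᵢ = 0  ✓
l₃∈[|l₁−l₂|,l₁+l₂]=[4,6], have l₃=1  ✗
Σlᵢ = 7 ⇒ odd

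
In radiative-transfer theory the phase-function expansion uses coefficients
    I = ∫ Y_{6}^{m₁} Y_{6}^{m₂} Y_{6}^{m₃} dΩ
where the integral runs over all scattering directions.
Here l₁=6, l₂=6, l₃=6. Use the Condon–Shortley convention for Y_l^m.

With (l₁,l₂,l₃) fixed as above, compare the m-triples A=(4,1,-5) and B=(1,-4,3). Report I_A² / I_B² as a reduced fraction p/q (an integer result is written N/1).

297/125

Shared (l₁,l₂,l₃)=(6,6,6): N and (l;000)² cancel in I_A²/I_B².
A: Δ = 6!·6!·6!/19! = 1/325909584; Racah Σ t=1..2: t=1:−1/10368000 t=2:+1/4147200 = 1/6912000; ⇒ 3j(6 6 6; 4 1 -5)² = 189/16796, sgn -1
B: Δ = 6!·6!·6!/19! = 1/325909584; Racah Σ t=0..2: t=0:+1/4147200 t=1:−1/691200 t=2:+1/1244160 = -1/2488320; ⇒ 3j(6 6 6; 1 -4 3)² = 875/184756, sgn +1
I_A²/I_B² = (189/16796)/(875/184756) = 297/125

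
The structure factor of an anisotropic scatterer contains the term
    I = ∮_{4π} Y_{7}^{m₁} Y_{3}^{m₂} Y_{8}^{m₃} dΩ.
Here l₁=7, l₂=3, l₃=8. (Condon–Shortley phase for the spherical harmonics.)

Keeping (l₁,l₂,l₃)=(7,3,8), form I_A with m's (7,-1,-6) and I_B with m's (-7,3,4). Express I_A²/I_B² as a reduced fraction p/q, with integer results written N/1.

182/5

l's match ⇒ only the (l;m) 3-j factors differ between A and B.
A: triangle coeff Δ(7,3,8) = 1/5290740; Σ_t [0,0]: t=0:+1/3832012800 = 1/3832012800; (3j)²=91/9690 [(7 3 8; 7 -1 -6)], sign=+1
B: triangle coeff Δ(7,3,8) = 1/5290740; Σ_t [2,2]: t=2:+1/22992076800 = 1/22992076800; (3j)²=1/3876 [(7 3 8; -7 3 4)], sign=+1
I_A²/I_B² = (91/9690)/(1/3876) = 182/5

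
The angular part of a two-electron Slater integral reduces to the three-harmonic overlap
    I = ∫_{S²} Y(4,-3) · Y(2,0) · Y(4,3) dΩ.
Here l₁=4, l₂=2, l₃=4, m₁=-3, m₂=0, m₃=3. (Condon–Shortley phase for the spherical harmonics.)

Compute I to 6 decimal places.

Checks pass: Σm=0; 10 even; l₃=4∈[2,6].
(2·4+1)(2·2+1)(2·4+1) = 405
Δ: 2! 6! 2! / 11! → 1/13860
sum: t=0:+1/192 t=1:−1/36 t=2:+1/192 = -5/288
3j²(4 2 4; 0 0 0) = Δ·Π!·Σ² = 20/693  (sign -1)
sum: t=1:−1/720 t=2:+1/480 = 1/1440
3j²(4 2 4; -3 0 3) = Δ·Π!·Σ² = 7/1980  (sign -1)
combine: 4πI² = 405·20/693·7/1980 = 5/121
take √, sign +1: I = 0.05734392

0.057344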